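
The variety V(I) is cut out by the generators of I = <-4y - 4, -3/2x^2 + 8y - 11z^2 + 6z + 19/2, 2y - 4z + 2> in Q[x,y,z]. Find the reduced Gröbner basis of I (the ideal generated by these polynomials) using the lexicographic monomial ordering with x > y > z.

f_1 = -4y - 4, LT = y.
f_2 = -3/2x^2 + 8y - 11z^2 + 6z + 19/2, LT = x^2.
f_3 = 2y - 4z + 2, LT = y.

S(f_1,f_3): lcm = y. S = 2z.
  reduce S modulo (f_1, f_2, f_3):
  remainder 2z ≠ 0; add g_4 = 2z to the basis.

The other S-polynomials (S(f_1,f_2), S(f_2,f_3), S(f_1,g_4), S(f_2,g_4), S(f_3,g_4)) all reduce to 0 modulo the current basis, so we have a Gröbner basis.
Inter-reduce: drop elements whose leading term is divisible by another's, tail-reduce, and make monic.

G = {x^2 - 1, y + 1, z}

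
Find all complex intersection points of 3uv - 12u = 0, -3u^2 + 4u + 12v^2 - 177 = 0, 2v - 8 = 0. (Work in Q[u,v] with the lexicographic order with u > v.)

{(-5/3, 4), (3, 4)}

Compute a lex Gröbner basis by Buchberger's algorithm.
f_1 = 3uv - 12u, LT = uv.
f_2 = -3u^2 + 4u + 12v^2 - 177, LT = u^2.
f_3 = 2v - 8, LT = v.

The S-polynomials (S(f_1,f_2), S(f_1,f_3), S(f_2,f_3)) all reduce to 0 modulo the current basis, so we have a Gröbner basis.
Inter-reduce: drop elements whose leading term is divisible by another's, tail-reduce, and make monic.
Reduced Gröbner basis: {u^2 - 4/3u - 5, v - 4}.

Since the basis is lex-ordered, v - 4 is univariate in v. Its roots are {4}. Back-substituting each root into the other basis elements fixes the other coordinates.
  v = 4: the earlier basis element becomes u^2 - 4/3u - 5 = 0, giving u = -5/3, 3 — points (-5/3, 4), (3, 4).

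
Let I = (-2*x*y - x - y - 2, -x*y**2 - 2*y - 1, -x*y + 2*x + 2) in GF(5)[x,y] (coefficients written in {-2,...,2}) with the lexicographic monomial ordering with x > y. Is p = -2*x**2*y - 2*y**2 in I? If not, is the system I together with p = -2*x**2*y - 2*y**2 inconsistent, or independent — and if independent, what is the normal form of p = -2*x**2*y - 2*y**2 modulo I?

-2*x**2*y - 2*y**2 lies in I (it reduces to 0).

First compute the reduced Gröbner basis of I by Buchberger's algorithm.
f_1 = -2*x*y - x - y - 2, LT = x*y.
f_2 = -x*y**2 - 2*y - 1, LT = x*y**2.
f_3 = -x*y + 2*x + 2, LT = x*y.

S(f_1,f_2): lcm = x*y**2. S = -2*x*y - 2*y**2 - y - 1.
  reduce S modulo (f_1, f_2, f_3):
  remainder x - 2*y**2 + 1 ≠ 0; add h_4 = x - 2*y**2 + 1 to the basis.

S(f_1,f_3): lcm = x*y. S = -2*y - 2.
  reduce S modulo (f_1, f_2, f_3, h_4):
  remainder -2*y - 2 ≠ 0; add h_5 = -2*y - 2 to the basis.

The other S-polynomials (S(f_2,f_3), S(f_1,h_4), S(f_2,h_4), S(f_3,h_4), S(f_1,h_5), S(f_2,h_5), S(f_3,h_5), S(h_4,h_5)) all reduce to 0 modulo the current basis, so we have a Gröbner basis.
Inter-reduce: drop elements whose leading term is divisible by another's, tail-reduce, and make monic.
Reduced Gröbner basis: {x - 1, y + 1}.
Label its elements g_1 = x - 1, g_2 = y + 1.

Reduce p = -2*x**2*y - 2*y**2 modulo G:
  leading term x**2*y: subtract (-2*x*y)·g_1 from -2*x**2*y - 2*y**2 → -2*x*y - 2*y**2
  leading term x*y: subtract (-2*y)·g_1 from -2*x*y - 2*y**2 → -2*y**2 - 2*y
  leading term y**2: subtract (-2*y)·g_2 from -2*y**2 - 2*y → 0
  normal form = 0.
Since the normal form is 0, p ∈ I.

The remainder on division by a Gröbner basis is unique — it is the normal form.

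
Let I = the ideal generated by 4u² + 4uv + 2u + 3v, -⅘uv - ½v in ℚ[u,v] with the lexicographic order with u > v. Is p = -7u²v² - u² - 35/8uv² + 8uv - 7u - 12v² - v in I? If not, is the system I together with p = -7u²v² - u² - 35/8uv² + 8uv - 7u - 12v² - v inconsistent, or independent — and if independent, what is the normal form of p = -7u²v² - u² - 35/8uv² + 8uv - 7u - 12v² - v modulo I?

First compute the reduced Gröbner basis of I by Buchberger's algorithm.
f_1 = 4u² + 4uv + 2u + 3v, LT = u².
f_2 = -⅘uv - ½v, LT = uv.

S(f_1,f_2): lcm = u²v. S = uv² - ⅛uv + ¾v².
  leading term uv²: subtract (-5/4v)·f_2 from uv² - ⅛uv + ¾v² → -⅛uv + ⅛v²
  leading term uv: subtract (5/32)·f_2 from -⅛uv + ⅛v² → ⅛v² + 5/64v
  leading term v²: no divisor's leading term divides it; move ⅛v² to the remainder.
  leading term v: no divisor's leading term divides it; move 5/64v to the remainder.
  remainder ⅛v² + 5/64v ≠ 0; add h_3 = ⅛v² + 5/64v to the basis.

S(f_1,h_3): leading monomials are coprime, so the S-polynomial reduces to 0 (Buchberger's first criterion).
S(f_2,h_3): lcm = uv². S = -⅝uv + ⅝v².
  leading term uv: subtract (25/32)·f_2 from -⅝uv + ⅝v² → ⅝v² + 25/64v
  leading term v²: subtract (5)·h_3 from ⅝v² + 25/64v → 0
  remainder 0.

Every S-polynomial of the final basis reduces to 0, so we have a Gröbner basis.
Inter-reduce: drop elements whose leading term is divisible by another's, tail-reduce, and make monic.
Reduced Gröbner basis: {u² + ½u + ⅛v, uv + ⅝v, v² + ⅝v}.
Label its elements g_1 = u² + ½u + ⅛v, g_2 = uv + ⅝v, g_3 = v² + ⅝v.

Reduce p = -7u²v² - u² - 35/8uv² + 8uv - 7u - 12v² - v modulo G:
  leading term u²v²: subtract (-7v²)·g_1 from -7u²v² - u² - 35/8uv² + 8uv - 7u - 12v² - v → -u² - ⅞uv² + 8uv - 7u + ⅞v³ - 12v² - v
  leading term u²: subtract (-1)·g_1 from -u² - ⅞uv² + 8uv - 7u + ⅞v³ - 12v² - v → -⅞uv² + 8uv - 13/2u + ⅞v³ - 12v² - ⅞v
  leading term uv²: subtract (-⅞v)·g_2 from -⅞uv² + 8uv - 13/2u + ⅞v³ - 12v² - ⅞v → 8uv - 13/2u + ⅞v³ - 733/64v² - ⅞v
  leading term uv: subtract (8)·g_2 from 8uv - 13/2u + ⅞v³ - 733/64v² - ⅞v → -13/2u + ⅞v³ - 733/64v² - 47/8v
  leading term u: no divisor's leading term divides it; move -13/2u to the remainder.
  leading term v³: subtract (⅞v)·g_3 from ⅞v³ - 733/64v² - 47/8v → -12v² - 47/8v
  leading term v²: subtract (-12)·g_3 from -12v² - 47/8v → 13/8v
  leading term v: no divisor's leading term divides it; move 13/8v to the remainder.
  normal form = -13/2u + 13/8v.
The normal form is nonzero, so p ∉ I. Since p minus its normal form lies in I, I + (p) = I + (r) where r = -13/2u + 13/8v; decide whether this ideal is the whole ring.
Run Buchberger on G together with r (pairs among the g_i already reduce to 0 since G is a Gröbner basis):
g_1 = u² + ½u + ⅛v, LT = u².
g_2 = uv + ⅝v, LT = uv.
g_3 = v² + ⅝v, LT = v².
r = -13/2u + 13/8v, LT = u.

S(g_1,g_2): lcm = u²v. S = -⅛uv + ⅛v².
  leading term uv: subtract (-⅛)·g_2 from -⅛uv + ⅛v² → ⅛v² + 5/64v
  leading term v²: subtract (⅛)·g_3 from ⅛v² + 5/64v → 0
  remainder 0.

S(g_1,g_3): leading monomials are coprime, so the S-polynomial reduces to 0 (Buchberger's first criterion).
S(g_1,r): lcm = u². S = ¼uv + ½u + ⅛v.
  leading term uv: subtract (¼)·g_2 from ¼uv + ½u + ⅛v → ½u - 1/32v
  leading term u: subtract (-1/13)·r from ½u - 1/32v → 3/32v
  leading term v: no divisor's leading term divides it; move 3/32v to the remainder.
  remainder 3/32v ≠ 0; add m_5 = 3/32v to the basis.

S(g_2,g_3): lcm = uv². S = -⅝uv + ⅝v².
  leading term uv: subtract (-⅝)·g_2 from -⅝uv + ⅝v² → ⅝v² + 25/64v
  leading term v²: subtract (⅝)·g_3 from ⅝v² + 25/64v → 0
  remainder 0.

S(g_2,r): lcm = uv. S = ¼v² + ⅝v.
  leading term v²: subtract (¼)·g_3 from ¼v² + ⅝v → 15/32v
  leading term v: subtract (5)·m_5 from 15/32v → 0
  remainder 0.

S(g_3,r): leading monomials are coprime, so the S-polynomial reduces to 0 (Buchberger's first criterion).
S(g_1,m_5): leading monomials are coprime, so the S-polynomial reduces to 0 (Buchberger's first criterion).
S(g_2,m_5): lcm = uv. S = ⅝v.
  leading term v: subtract (20/3)·m_5 from ⅝v → 0
  remainder 0.

S(g_3,m_5): lcm = v². S = ⅝v.
  leading term v: subtract (20/3)·m_5 from ⅝v → 0
  remainder 0.

S(r,m_5): leading monomials are coprime, so the S-polynomial reduces to 0 (Buchberger's first criterion).
Every S-polynomial of the final basis reduces to 0, so we have a Gröbner basis.
Inter-reduce: drop elements whose leading term is divisible by another's, tail-reduce, and make monic.
Reduced Gröbner basis: {u, v}.
The reduced Gröbner basis of I + (p) is {u, v} ≠ {1}, a proper ideal, so the enlarged system stays consistent: p is independent of I, with normal form -13/2u + 13/8v.

-7u²v² - u² - 35/8uv² + 8uv - 7u - 12v² - v is independent of I; its normal form modulo I is -13/2u + 13/8v.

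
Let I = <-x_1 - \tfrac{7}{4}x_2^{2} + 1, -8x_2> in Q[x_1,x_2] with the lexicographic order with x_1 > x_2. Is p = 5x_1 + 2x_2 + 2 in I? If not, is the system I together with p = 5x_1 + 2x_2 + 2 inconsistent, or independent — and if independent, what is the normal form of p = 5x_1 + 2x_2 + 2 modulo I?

Adjoining 5x_1 + 2x_2 + 2 makes the ideal the whole ring: the system is inconsistent.

First compute the reduced Gröbner basis of I by Buchberger's algorithm.
f_1 = -x_1 - \tfrac{7}{4}x_2^{2} + 1, LT = x_1.
f_2 = -8x_2, LT = x_2.

The S-polynomials (S(f_1,f_2)) all reduce to 0 modulo the current basis, so we have a Gröbner basis.
Inter-reduce: drop elements whose leading term is divisible by another's, tail-reduce, and make monic.
Reduced Gröbner basis: {x_1 - 1, x_2}.
Label its elements g_1 = x_1 - 1, g_2 = x_2.

Reduce p = 5x_1 + 2x_2 + 2 modulo G:
  leading term x_1: subtract (5)·g_1 from 5x_1 + 2x_2 + 2 → 2x_2 + 7
  leading term x_2: subtract (2)·g_2 from 2x_2 + 7 → 7
  leading term 1: no divisor's leading term divides it; move 7 to the remainder.
  normal form = 7.
The normal form is nonzero, so p ∉ I. Since p minus its normal form lies in I, I + (p) = I + (r) where r = 7; decide whether this ideal is the whole ring.
Here r = 7 is a nonzero constant, hence a unit: 1 ∈ I + (p), the Gröbner basis of I + (p) is {1}, and the enlarged system has no common solution — adjoining p is inconsistent.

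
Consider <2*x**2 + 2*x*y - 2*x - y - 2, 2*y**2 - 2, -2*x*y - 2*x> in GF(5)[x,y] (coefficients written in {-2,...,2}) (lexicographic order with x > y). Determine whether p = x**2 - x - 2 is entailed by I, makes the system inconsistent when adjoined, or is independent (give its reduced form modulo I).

x**2 - x - 2 is independent of I; its normal form modulo I is x + 1.

First compute the reduced Gröbner basis of I by Buchberger's algorithm.
f_1 = 2*x**2 + 2*x*y - 2*x - y - 2, LT = x**2.
f_2 = 2*y**2 - 2, LT = y**2.
f_3 = -2*x*y - 2*x, LT = x*y.

S(f_1,f_3): lcm = x**2*y. S = -x**2 + x*y**2 - x*y + 2*y**2 - y.
  reduce S modulo (f_1, f_2, f_3):
  remainder y + 1 ≠ 0; add h_4 = y + 1 to the basis.

The other S-polynomials (S(f_1,f_2), S(f_2,f_3), S(f_1,h_4), S(f_2,h_4), S(f_3,h_4)) all reduce to 0 modulo the current basis, so we have a Gröbner basis.
Inter-reduce: drop elements whose leading term is divisible by another's, tail-reduce, and make monic.
Reduced Gröbner basis: {x**2 - 2*x + 2, y + 1}.
Label its elements g_1 = x**2 - 2*x + 2, g_2 = y + 1.

Reduce p = x**2 - x - 2 modulo G:
  leading term x**2: subtract (1)·g_1 from x**2 - x - 2 → x + 1
  leading term x: no divisor's leading term divides it; move x to the remainder.
  leading term 1: no divisor's leading term divides it; move 1 to the remainder.
  normal form = x + 1.
The normal form is nonzero, so p ∉ I. Since p minus its normal form lies in I, I + (p) = I + (r) where r = x + 1; decide whether this ideal is the whole ring.
Run Buchberger on G together with r (pairs among the g_i already reduce to 0 since G is a Gröbner basis):
g_1 = x**2 - 2*x + 2, LT = x**2.
g_2 = y + 1, LT = y.
r = x + 1, LT = x.

The S-polynomials (S(g_1,g_2), S(g_1,r), S(g_2,r)) all reduce to 0 modulo the current basis, so we have a Gröbner basis.
Inter-reduce: drop elements whose leading term is divisible by another's, tail-reduce, and make monic.
Reduced Gröbner basis: {x + 1, y + 1}.
The reduced Gröbner basis of I + (p) is {x + 1, y + 1} ≠ {1}, a proper ideal, so the enlarged system stays consistent: p is independent of I, with normal form x + 1.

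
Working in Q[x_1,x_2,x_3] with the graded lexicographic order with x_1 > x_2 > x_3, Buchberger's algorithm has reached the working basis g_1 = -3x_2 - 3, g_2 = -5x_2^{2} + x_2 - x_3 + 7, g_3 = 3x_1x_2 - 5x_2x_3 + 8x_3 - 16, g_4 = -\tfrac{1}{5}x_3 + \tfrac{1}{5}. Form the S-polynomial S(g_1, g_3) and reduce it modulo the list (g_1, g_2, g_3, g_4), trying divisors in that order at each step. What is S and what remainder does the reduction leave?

S(g_1, g_3) = \tfrac{5}{3}x_2x_3 + x_1 - \tfrac{8}{3}x_3 + \tfrac{16}{3}; remainder on division = x_1 + 1.

lcm(LM(g_1), LM(g_3)) = x_1x_2.
S = (lcm/LT(g_1))·g_1 − (lcm/LT(g_3))·g_3 = \tfrac{5}{3}x_2x_3 + x_1 - \tfrac{8}{3}x_3 + \tfrac{16}{3}.
Reduce S modulo (g_1, g_2, g_3, g_4) in that order:
  leading term x_2x_3: subtract (-\tfrac{5}{9}x_3)·g_1 from \tfrac{5}{3}x_2x_3 + x_1 - \tfrac{8}{3}x_3 + \tfrac{16}{3} → x_1 - \tfrac{13}{3}x_3 + \tfrac{16}{3}
  leading term x_1: no divisor's leading term divides it; move x_1 to the remainder.
  leading term x_3: subtract (\tfrac{65}{3})·g_4 from -\tfrac{13}{3}x_3 + \tfrac{16}{3} → 1
  leading term 1: no divisor's leading term divides it; move 1 to the remainder.
The remainder x_1 + 1 is nonzero, so it would be added as the next basis element.
This is the inner loop of Buchberger's algorithm — each nonzero remainder becomes a new basis element.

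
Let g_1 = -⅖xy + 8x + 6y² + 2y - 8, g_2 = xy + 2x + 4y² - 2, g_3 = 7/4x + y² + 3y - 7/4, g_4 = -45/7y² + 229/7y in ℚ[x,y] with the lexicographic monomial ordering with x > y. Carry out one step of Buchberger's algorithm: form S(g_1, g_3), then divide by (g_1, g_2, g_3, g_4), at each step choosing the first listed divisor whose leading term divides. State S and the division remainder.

lcm(LM(g_1), LM(g_3)) = xy.
S = (lcm/LT(g_1))·g_1 − (lcm/LT(g_3))·g_3 = -20x - 4/7y³ - 117/7y² - 4y + 20.
Reduce S modulo (g_1, g_2, g_3, g_4) in that order:
  leading term x: subtract (-80/7)·g_3 from -20x - 4/7y³ - 117/7y² - 4y + 20 → -4/7y³ - 37/7y² + 212/7y
  leading term y³: subtract (4/45y)·g_4 from -4/7y³ - 37/7y² + 212/7y → -2581/315y² + 212/7y
  leading term y²: subtract (2581/2025)·g_4 from -2581/315y² + 212/7y → -23107/2025y
  leading term y: no divisor's leading term divides it; move -23107/2025y to the remainder.
The remainder -23107/2025y is nonzero, so it would be added as the next basis element.

S(g_1, g_3) = -20x - 4/7y³ - 117/7y² - 4y + 20; remainder on division = -23107/2025y.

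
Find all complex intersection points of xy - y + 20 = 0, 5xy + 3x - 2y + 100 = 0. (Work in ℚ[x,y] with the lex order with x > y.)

Compute a lex Gröbner basis by Buchberger's algorithm.
f_1 = xy - y + 20, LT = xy.
f_2 = 5xy + 3x - 2y + 100, LT = xy.

S(f_1,f_2): lcm = xy. S = -⅗x - ⅗y.
  reduce S modulo (f_1, f_2):
  remainder -⅗x - ⅗y ≠ 0; add h_3 = -⅗x - ⅗y to the basis.

S(f_1,h_3): lcm = xy. S = -y² - y + 20.
  reduce S modulo (f_1, f_2, h_3):
  remainder -y² - y + 20 ≠ 0; add h_4 = -y² - y + 20 to the basis.

The other S-polynomials (S(f_2,h_3), S(f_1,h_4), S(f_2,h_4), S(h_3,h_4)) all reduce to 0 modulo the current basis, so we have a Gröbner basis.
Inter-reduce: drop elements whose leading term is divisible by another's, tail-reduce, and make monic.
Reduced Gröbner basis: {x + y, y² + y - 20}.

Elimination: the polynomial y² + y - 20 lies in the elimination ideal for y, so y ∈ {-5, 4}. For each such y, the remaining basis elements (now univariate) give the rest of the solution.
  y = -5: the earlier basis element becomes x - 5 = 0, giving x = 5 — point (5, -5).
  y = 4: the earlier basis element becomes x + 4 = 0, giving x = -4 — point (-4, 4).

{(5, -5), (-4, 4)}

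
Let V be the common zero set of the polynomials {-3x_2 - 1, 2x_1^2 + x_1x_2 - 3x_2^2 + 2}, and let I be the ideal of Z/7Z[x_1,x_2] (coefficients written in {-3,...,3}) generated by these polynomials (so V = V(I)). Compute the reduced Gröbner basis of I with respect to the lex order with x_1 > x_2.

f_1 = -3x_2 - 1, LT = x_2.
f_2 = 2x_1^2 + x_1x_2 - 3x_2^2 + 2, LT = x_1^2.

S(f_1,f_2): leading monomials are coprime, so the S-polynomial reduces to 0 (Buchberger's first criterion).
Every S-polynomial of the final basis reduces to 0, so we have a Gröbner basis.

G = {x_1^2 + x_1 + 2, x_2 - 2}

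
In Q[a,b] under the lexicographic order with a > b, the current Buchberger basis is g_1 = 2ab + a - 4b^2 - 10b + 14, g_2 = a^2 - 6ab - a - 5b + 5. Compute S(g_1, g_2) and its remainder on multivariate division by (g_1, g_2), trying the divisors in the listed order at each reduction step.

S(g_1, g_2) = 1/2a^2 + 4ab^2 - 4ab + 7a + 5b^2 - 5b; remainder on division = 9a + 8b^3 + 19b^2 - 91/2b + 37/2.

lcm(LM(g_1), LM(g_2)) = a^2b.
S = (lcm/LT(g_1))·g_1 − (lcm/LT(g_2))·g_2 = 1/2a^2 + 4ab^2 - 4ab + 7a + 5b^2 - 5b.
Reduce S modulo (g_1, g_2) in that order:
  leading term a^2: subtract (1/2)·g_2 from 1/2a^2 + 4ab^2 - 4ab + 7a + 5b^2 - 5b → 4ab^2 - ab + 15/2a + 5b^2 - 5/2b - 5/2
  leading term ab^2: subtract (2b)·g_1 from 4ab^2 - ab + 15/2a + 5b^2 - 5/2b - 5/2 → -3ab + 15/2a + 8b^3 + 25b^2 - 61/2b - 5/2
  leading term ab: subtract (-3/2)·g_1 from -3ab + 15/2a + 8b^3 + 25b^2 - 61/2b - 5/2 → 9a + 8b^3 + 19b^2 - 91/2b + 37/2
  leading term a: no divisor's leading term divides it; move 9a to the remainder.
  leading term b^3: no divisor's leading term divides it; move 8b^3 to the remainder.
  leading term b^2: no divisor's leading term divides it; move 19b^2 to the remainder.
  leading term b: no divisor's leading term divides it; move -91/2b to the remainder.
  leading term 1: no divisor's leading term divides it; move 37/2 to the remainder.
The remainder 9a + 8b^3 + 19b^2 - 91/2b + 37/2 is nonzero, so it would be added as the next basis element.
An S-polynomial is built so that the two leading terms cancel; whether anything survives reduction is exactly the Gröbner-basis criterion.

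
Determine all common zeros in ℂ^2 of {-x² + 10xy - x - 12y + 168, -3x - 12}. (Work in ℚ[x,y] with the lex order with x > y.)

Compute a lex Gröbner basis by Buchberger's algorithm.
f_1 = -x² + 10xy - x - 12y + 168, LT = x².
f_2 = -3x - 12, LT = x.

S(f_1,f_2): lcm = x². S = -10xy - 3x + 12y - 168.
  reduce S modulo (f_1, f_2):
  remainder 52y - 156 ≠ 0; add h_3 = 52y - 156 to the basis.

The other S-polynomials (S(f_1,h_3), S(f_2,h_3)) all reduce to 0 modulo the current basis, so we have a Gröbner basis.
Inter-reduce: drop elements whose leading term is divisible by another's, tail-reduce, and make monic.
Reduced Gröbner basis: {x + 4, y - 3}.

Elimination: the polynomial y - 3 lies in the elimination ideal for y, so y ∈ {3}. For each such y, the remaining basis elements (now univariate) give the rest of the solution.
  y = 3: the earlier basis element becomes x + 4 = 0, giving x = -4 — point (-4, 3).

{(-4, 3)}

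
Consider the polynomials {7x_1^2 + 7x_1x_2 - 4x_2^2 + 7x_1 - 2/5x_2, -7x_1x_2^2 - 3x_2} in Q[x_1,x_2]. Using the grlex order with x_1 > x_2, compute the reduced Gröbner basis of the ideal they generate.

f_1 = 7x_1^2 + 7x_1x_2 - 4x_2^2 + 7x_1 - 2/5x_2, LT = x_1^2.
f_2 = -7x_1x_2^2 - 3x_2, LT = x_1x_2^2.

S(f_1,f_2): lcm = x_1^2x_2^2. S = x_1x_2^3 - 4/7x_2^4 + x_1x_2^2 - 2/35x_2^3 - 3/7x_1x_2.
  leading term x_1x_2^3: subtract (-1/7x_2)·f_2 from x_1x_2^3 - 4/7x_2^4 + x_1x_2^2 - 2/35x_2^3 - 3/7x_1x_2 → -4/7x_2^4 + x_1x_2^2 - 2/35x_2^3 - 3/7x_1x_2 - 3/7x_2^2
  leading term x_2^4: no divisor's leading term divides it; move -4/7x_2^4 to the remainder.
  leading term x_1x_2^2: subtract (-1/7)·f_2 from x_1x_2^2 - 2/35x_2^3 - 3/7x_1x_2 - 3/7x_2^2 → -2/35x_2^3 - 3/7x_1x_2 - 3/7x_2^2 - 3/7x_2
  leading term x_2^3: no divisor's leading term divides it; move -2/35x_2^3 to the remainder.
  leading term x_1x_2: no divisor's leading term divides it; move -3/7x_1x_2 to the remainder.
  leading term x_2^2: no divisor's leading term divides it; move -3/7x_2^2 to the remainder.
  leading term x_2: no divisor's leading term divides it; move -3/7x_2 to the remainder.
  remainder -4/7x_2^4 - 2/35x_2^3 - 3/7x_1x_2 - 3/7x_2^2 - 3/7x_2 ≠ 0; add g_3 = -4/7x_2^4 - 2/35x_2^3 - 3/7x_1x_2 - 3/7x_2^2 - 3/7x_2 to the basis.

The other S-polynomials (S(f_1,g_3), S(f_2,g_3)) all reduce to 0 modulo the current basis, so we have a Gröbner basis.

G = {x_2^4 + 1/10x_2^3 + 3/4x_1x_2 + 3/4x_2^2 + 3/4x_2, x_1x_2^2 + 3/7x_2, x_1^2 + x_1x_2 - 4/7x_2^2 + x_1 - 2/35x_2}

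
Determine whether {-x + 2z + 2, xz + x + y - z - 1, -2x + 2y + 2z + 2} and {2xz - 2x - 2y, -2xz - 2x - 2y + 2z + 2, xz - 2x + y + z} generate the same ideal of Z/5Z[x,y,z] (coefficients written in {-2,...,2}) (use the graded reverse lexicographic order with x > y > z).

Two ideals are equal iff their reduced Gröbner bases coincide (the reduced basis is unique for a fixed ordering).
Buchberger on the first generating set:
f_1 = -x + 2z + 2, LT = x.
f_2 = xz + x + y - z - 1, LT = xz.
f_3 = -2x + 2y + 2z + 2, LT = x.

S(f_1,f_2): lcm = xz. S = -2z^2 - x - y - z + 1.
  leading term z^2: no divisor's leading term divides it; move -2z^2 to the remainder.
  leading term x: subtract (1)·f_1 from -x - y - z + 1 → -y + 2z - 1
  leading term y: no divisor's leading term divides it; move -y to the remainder.
  leading term z: no divisor's leading term divides it; move 2z to the remainder.
  leading term 1: no divisor's leading term divides it; move -1 to the remainder.
  remainder -2z^2 - y + 2z - 1 ≠ 0; add g_4 = -2z^2 - y + 2z - 1 to the basis.

S(f_1,f_3): lcm = x. S = y - z - 1.
  leading term y: no divisor's leading term divides it; move y to the remainder.
  leading term z: no divisor's leading term divides it; move -z to the remainder.
  leading term 1: no divisor's leading term divides it; move -1 to the remainder.
  remainder y - z - 1 ≠ 0; add g_5 = y - z - 1 to the basis.

The other S-polynomials (S(f_2,f_3), S(f_1,g_4), S(f_2,g_4), S(f_3,g_4), S(f_1,g_5), S(f_2,g_5), S(f_3,g_5), S(g_4,g_5)) all reduce to 0 modulo the current basis, so we have a Gröbner basis.
Inter-reduce: drop elements whose leading term is divisible by another's, tail-reduce, and make monic.
Reduced Gröbner basis: {z^2 + 2z + 1, x - 2z - 2, y - z - 1}.

Buchberger on the second generating set:
h_1 = 2xz - 2x - 2y, LT = xz.
h_2 = -2xz - 2x - 2y + 2z + 2, LT = xz.
h_3 = xz - 2x + y + z, LT = xz.

S(h_1,h_2): lcm = xz. S = -2x - 2y + z + 1.
  leading term x: no divisor's leading term divides it; move -2x to the remainder.
  leading term y: no divisor's leading term divides it; move -2y to the remainder.
  leading term z: no divisor's leading term divides it; move z to the remainder.
  leading term 1: no divisor's leading term divides it; move 1 to the remainder.
  remainder -2x - 2y + z + 1 ≠ 0; add k_4 = -2x - 2y + z + 1 to the basis.

S(h_1,h_3): lcm = xz. S = x - 2y - z.
  leading term x: subtract (2)·k_4 from x - 2y - z → 2y + 2z - 2
  leading term y: no divisor's leading term divides it; move 2y to the remainder.
  leading term z: no divisor's leading term divides it; move 2z to the remainder.
  leading term 1: no divisor's leading term divides it; move -2 to the remainder.
  remainder 2y + 2z - 2 ≠ 0; add k_5 = 2y + 2z - 2 to the basis.

S(h_1,k_4): lcm = xz. S = -yz - 2z^2 - x - y - 2z.
  leading term yz: subtract (2z)·k_5 from -yz - 2z^2 - x - y - 2z → -z^2 - x - y + 2z
  leading term z^2: no divisor's leading term divides it; move -z^2 to the remainder.
  leading term x: subtract (-2)·k_4 from -x - y + 2z → -z + 2
  leading term z: no divisor's leading term divides it; move -z to the remainder.
  leading term 1: no divisor's leading term divides it; move 2 to the remainder.
  remainder -z^2 - z + 2 ≠ 0; add k_6 = -z^2 - z + 2 to the basis.

The other S-polynomials (S(h_2,h_3), S(h_2,k_4), S(h_3,k_4), S(h_1,k_5), S(h_2,k_5), S(h_3,k_5), S(k_4,k_5), S(h_1,k_6), S(h_2,k_6), S(h_3,k_6), S(k_4,k_6), S(k_5,k_6)) all reduce to 0 modulo the current basis, so we have a Gröbner basis.
Inter-reduce: drop elements whose leading term is divisible by another's, tail-reduce, and make monic.
Reduced Gröbner basis: {z^2 + z - 2, x + z - 2, y + z - 1}.

The bases are distinct; the ideals are different.
The choice of monomial ordering does not affect the verdict — as long as both bases are computed under the same ordering, their equality decides ideal equality.

No, the ideals differ.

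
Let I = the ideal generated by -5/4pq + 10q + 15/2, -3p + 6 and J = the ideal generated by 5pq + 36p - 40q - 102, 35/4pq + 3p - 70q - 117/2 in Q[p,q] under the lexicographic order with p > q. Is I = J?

Two ideals are equal iff their reduced Gröbner bases coincide (the reduced basis is unique for a fixed ordering).
Buchberger on the first generating set:
f_1 = -5/4pq + 10q + 15/2, LT = pq.
f_2 = -3p + 6, LT = p.

S(f_1,f_2): lcm = pq. S = -6q - 6.
  leading term q: no divisor's leading term divides it; move -6q to the remainder.
  leading term 1: no divisor's leading term divides it; move -6 to the remainder.
  remainder -6q - 6 ≠ 0; add g_3 = -6q - 6 to the basis.

S(f_1,g_3): lcm = pq. S = -p - 8q - 6.
  leading term p: subtract (1/3)·f_2 from -p - 8q - 6 → -8q - 8
  leading term q: subtract (4/3)·g_3 from -8q - 8 → 0
  remainder 0.

S(f_2,g_3): leading monomials are coprime, so the S-polynomial reduces to 0 (Buchberger's first criterion).
Every S-polynomial of the final basis reduces to 0, so we have a Gröbner basis.
Inter-reduce: drop elements whose leading term is divisible by another's, tail-reduce, and make monic.
Reduced Gröbner basis: {p - 2, q + 1}.

Buchberger on the second generating set:
h_1 = 5pq + 36p - 40q - 102, LT = pq.
h_2 = 35/4pq + 3p - 70q - 117/2, LT = pq.

S(h_1,h_2): lcm = pq. S = 48/7p - 96/7.
  leading term p: no divisor's leading term divides it; move 48/7p to the remainder.
  leading term 1: no divisor's leading term divides it; move -96/7 to the remainder.
  remainder 48/7p - 96/7 ≠ 0; add k_3 = 48/7p - 96/7 to the basis.

S(h_1,k_3): lcm = pq. S = 36/5p - 6q - 102/5.
  leading term p: subtract (21/20)·k_3 from 36/5p - 6q - 102/5 → -6q - 6
  leading term q: no divisor's leading term divides it; move -6q to the remainder.
  leading term 1: no divisor's leading term divides it; move -6 to the remainder.
  remainder -6q - 6 ≠ 0; add k_4 = -6q - 6 to the basis.

S(h_2,k_3): lcm = pq. S = 12/35p - 6q - 234/35.
  leading term p: subtract (1/20)·k_3 from 12/35p - 6q - 234/35 → -6q - 6
  leading term q: subtract (1)·k_4 from -6q - 6 → 0
  remainder 0.

S(h_1,k_4): lcm = pq. S = 31/5p - 8q - 102/5.
  leading term p: subtract (217/240)·k_3 from 31/5p - 8q - 102/5 → -8q - 8
  leading term q: subtract (4/3)·k_4 from -8q - 8 → 0
  remainder 0.

S(h_2,k_4): lcm = pq. S = -23/35p - 8q - 234/35.
  leading term p: subtract (-23/240)·k_3 from -23/35p - 8q - 234/35 → -8q - 8
  leading term q: subtract (4/3)·k_4 from -8q - 8 → 0
  remainder 0.

S(k_3,k_4): leading monomials are coprime, so the S-polynomial reduces to 0 (Buchberger's first criterion).
Every S-polynomial of the final basis reduces to 0, so we have a Gröbner basis.
Inter-reduce: drop elements whose leading term is divisible by another's, tail-reduce, and make monic.
Reduced Gröbner basis: {p - 2, q + 1}.

The two bases agree; hence the ideals are identical.

Yes, the ideals are equal.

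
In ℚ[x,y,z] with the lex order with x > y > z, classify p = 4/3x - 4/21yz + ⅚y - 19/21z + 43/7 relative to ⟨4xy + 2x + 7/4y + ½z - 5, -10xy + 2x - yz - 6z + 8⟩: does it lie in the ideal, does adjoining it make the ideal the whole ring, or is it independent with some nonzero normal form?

First compute the reduced Gröbner basis of I by Buchberger's algorithm.
f_1 = 4xy + 2x + 7/4y + ½z - 5, LT = xy.
f_2 = -10xy + 2x - yz - 6z + 8, LT = xy.

S(f_1,f_2): lcm = xy. S = 7/10x - 1/10yz + 7/16y - 19/40z - 9/20.
  leading term x: no divisor's leading term divides it; move 7/10x to the remainder.
  leading term yz: no divisor's leading term divides it; move -1/10yz to the remainder.
  leading term y: no divisor's leading term divides it; move 7/16y to the remainder.
  leading term z: no divisor's leading term divides it; move -19/40z to the remainder.
  leading term 1: no divisor's leading term divides it; move -9/20 to the remainder.
  remainder 7/10x - 1/10yz + 7/16y - 19/40z - 9/20 ≠ 0; add h_3 = 7/10x - 1/10yz + 7/16y - 19/40z - 9/20 to the basis.

S(f_1,h_3): lcm = xy. S = ½x + 1/7y²z - ⅝y² + 19/28yz + 121/112y + ⅛z - 5/4.
  leading term x: subtract (5/7)·h_3 from ½x + 1/7y²z - ⅝y² + 19/28yz + 121/112y + ⅛z - 5/4 → 1/7y²z - ⅝y² + ¾yz + 43/56y + 13/28z - 13/14
  leading term y²z: no divisor's leading term divides it; move 1/7y²z to the remainder.
  leading term y²: no divisor's leading term divides it; move -⅝y² to the remainder.
  leading term yz: no divisor's leading term divides it; move ¾yz to the remainder.
  leading term y: no divisor's leading term divides it; move 43/56y to the remainder.
  leading term z: no divisor's leading term divides it; move 13/28z to the remainder.
  leading term 1: no divisor's leading term divides it; move -13/14 to the remainder.
  remainder 1/7y²z - ⅝y² + ¾yz + 43/56y + 13/28z - 13/14 ≠ 0; add h_4 = 1/7y²z - ⅝y² + ¾yz + 43/56y + 13/28z - 13/14 to the basis.

S(f_2,h_3): lcm = xy. S = -⅕x + 1/7y²z - ⅝y² + 109/140yz + 9/14y + ⅗z - ⅘.
  leading term x: subtract (-2/7)·h_3 from -⅕x + 1/7y²z - ⅝y² + 109/140yz + 9/14y + ⅗z - ⅘ → 1/7y²z - ⅝y² + ¾yz + 43/56y + 13/28z - 13/14
  leading term y²z: subtract (1)·h_4 from 1/7y²z - ⅝y² + ¾yz + 43/56y + 13/28z - 13/14 → 0
  remainder 0.

S(f_1,h_4): lcm = xy²z. S = 35/8xy² - 19/4xyz - 43/8xy - 13/4xz + 13/2x + 7/16y²z + ⅛yz² - 5/4yz.
  leading term xy²: subtract (35/32y)·f_1 from 35/8xy² - 19/4xyz - 43/8xy - 13/4xz + 13/2x + 7/16y²z + ⅛yz² - 5/4yz → -19/4xyz - 121/16xy - 13/4xz + 13/2x + 7/16y²z - 245/128y² + ⅛yz² - 115/64yz + 175/32y
  leading term xyz: subtract (-19/16z)·f_1 from -19/4xyz - 121/16xy - 13/4xz + 13/2x + 7/16y²z - 245/128y² + ⅛yz² - 115/64yz + 175/32y → -121/16xy - ⅞xz + 13/2x + 7/16y²z - 245/128y² + ⅛yz² + 9/32yz + 175/32y + 19/32z² - 95/16z
  leading term xy: subtract (-121/64)·f_1 from -121/16xy - ⅞xz + 13/2x + 7/16y²z - 245/128y² + ⅛yz² + 9/32yz + 175/32y + 19/32z² - 95/16z → -⅞xz + 329/32x + 7/16y²z - 245/128y² + ⅛yz² + 9/32yz + 2247/256y + 19/32z² - 639/128z - 605/64
  leading term xz: subtract (-5/4z)·h_3 from -⅞xz + 329/32x + 7/16y²z - 245/128y² + ⅛yz² + 9/32yz + 2247/256y + 19/32z² - 639/128z - 605/64 → 329/32x + 7/16y²z - 245/128y² + 53/64yz + 2247/256y - 711/128z - 605/64
  leading term x: subtract (235/16)·h_3 from 329/32x + 7/16y²z - 245/128y² + 53/64yz + 2247/256y - 711/128z - 605/64 → 7/16y²z - 245/128y² + 147/64yz + 301/128y + 91/64z - 91/32
  leading term y²z: subtract (49/16)·h_4 from 7/16y²z - 245/128y² + 147/64yz + 301/128y + 91/64z - 91/32 → 0
  remainder 0.

S(f_2,h_4): lcm = xy²z. S = 35/8xy² - 109/20xyz - 43/8xy - 13/4xz + 13/2x + 1/10y²z² + ⅗yz² - ⅘yz.
  leading term xy²: subtract (35/32y)·f_1 from 35/8xy² - 109/20xyz - 43/8xy - 13/4xz + 13/2x + 1/10y²z² + ⅗yz² - ⅘yz → -109/20xyz - 121/16xy - 13/4xz + 13/2x + 1/10y²z² - 245/128y² + ⅗yz² - 431/320yz + 175/32y
  leading term xyz: subtract (-109/80z)·f_1 from -109/20xyz - 121/16xy - 13/4xz + 13/2x + 1/10y²z² - 245/128y² + ⅗yz² - 431/320yz + 175/32y → -121/16xy - 21/40xz + 13/2x + 1/10y²z² - 245/128y² + ⅗yz² + 83/80yz + 175/32y + 109/160z² - 109/16z
  leading term xy: subtract (-121/64)·f_1 from -121/16xy - 21/40xz + 13/2x + 1/10y²z² - 245/128y² + ⅗yz² + 83/80yz + 175/32y + 109/160z² - 109/16z → -21/40xz + 329/32x + 1/10y²z² - 245/128y² + ⅗yz² + 83/80yz + 2247/256y + 109/160z² - 751/128z - 605/64
  leading term xz: subtract (-¾z)·h_3 from -21/40xz + 329/32x + 1/10y²z² - 245/128y² + ⅗yz² + 83/80yz + 2247/256y + 109/160z² - 751/128z - 605/64 → 329/32x + 1/10y²z² - 245/128y² + 21/40yz² + 437/320yz + 2247/256y + 13/40z² - 3971/640z - 605/64
  leading term x: subtract (235/16)·h_3 from 329/32x + 1/10y²z² - 245/128y² + 21/40yz² + 437/320yz + 2247/256y + 13/40z² - 3971/640z - 605/64 → 1/10y²z² - 245/128y² + 21/40yz² + 907/320yz + 301/128y + 13/40z² + 247/320z - 91/32
  leading term y²z²: subtract (7/10z)·h_4 from 1/10y²z² - 245/128y² + 21/40yz² + 907/320yz + 301/128y + 13/40z² + 247/320z - 91/32 → 7/16y²z - 245/128y² + 147/64yz + 301/128y + 91/64z - 91/32
  leading term y²z: subtract (49/16)·h_4 from 7/16y²z - 245/128y² + 147/64yz + 301/128y + 91/64z - 91/32 → 0
  remainder 0.

S(h_3,h_4): leading monomials are coprime, so the S-polynomial reduces to 0 (Buchberger's first criterion).
Every S-polynomial of the final basis reduces to 0, so we have a Gröbner basis.
Inter-reduce: drop elements whose leading term is divisible by another's, tail-reduce, and make monic.
Reduced Gröbner basis: {x - 1/7yz + ⅝y - 19/28z - 9/14, y²z - 35/8y² + 21/4yz + 43/8y + 13/4z - 13/2}.
Label its elements g_1 = x - 1/7yz + ⅝y - 19/28z - 9/14, g_2 = y²z - 35/8y² + 21/4yz + 43/8y + 13/4z - 13/2.

Reduce p = 4/3x - 4/21yz + ⅚y - 19/21z + 43/7 modulo G:
  leading term x: subtract (4/3)·g_1 from 4/3x - 4/21yz + ⅚y - 19/21z + 43/7 → 7
  leading term 1: no divisor's leading term divides it; move 7 to the remainder.
  normal form = 7.
The normal form is nonzero, so p ∉ I. Since p minus its normal form lies in I, I + (p) = I + (r) where r = 7; decide whether this ideal is the whole ring.
Here r = 7 is a nonzero constant, hence a unit: 1 ∈ I + (p), the Gröbner basis of I + (p) is {1}, and the enlarged system has no common solution — adjoining p is inconsistent.

Adjoining 4/3x - 4/21yz + ⅚y - 19/21z + 43/7 makes the ideal the whole ring: the system is inconsistent.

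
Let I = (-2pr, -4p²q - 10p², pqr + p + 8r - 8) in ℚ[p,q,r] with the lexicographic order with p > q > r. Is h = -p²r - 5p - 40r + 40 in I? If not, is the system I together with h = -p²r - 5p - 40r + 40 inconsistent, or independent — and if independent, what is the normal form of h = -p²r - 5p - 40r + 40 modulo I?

-p²r - 5p - 40r + 40 lies in I (it reduces to 0).

First compute the reduced Gröbner basis of I by Buchberger's algorithm.
f_1 = -2pr, LT = pr.
f_2 = -4p²q - 10p², LT = p²q.
f_3 = pqr + p + 8r - 8, LT = pqr.

S(f_1,f_3): lcm = pqr. S = -p - 8r + 8.
  leading term p: no divisor's leading term divides it; move -p to the remainder.
  leading term r: no divisor's leading term divides it; move -8r to the remainder.
  leading term 1: no divisor's leading term divides it; move 8 to the remainder.
  remainder -p - 8r + 8 ≠ 0; add k_4 = -p - 8r + 8 to the basis.

S(f_1,k_4): lcm = pr. S = -8r² + 8r.
  leading term r²: no divisor's leading term divides it; move -8r² to the remainder.
  leading term r: no divisor's leading term divides it; move 8r to the remainder.
  remainder -8r² + 8r ≠ 0; add k_5 = -8r² + 8r to the basis.

S(f_2,k_4): lcm = p²q. S = 5/2p² - 8pqr + 8pq.
  leading term p²: subtract (-5/2p)·k_4 from 5/2p² - 8pqr + 8pq → -8pqr + 8pq - 20pr + 20p
  leading term pqr: subtract (4q)·f_1 from -8pqr + 8pq - 20pr + 20p → 8pq - 20pr + 20p
  leading term pq: subtract (-8q)·k_4 from 8pq - 20pr + 20p → -20pr + 20p - 64qr + 64q
  leading term pr: subtract (10)·f_1 from -20pr + 20p - 64qr + 64q → 20p - 64qr + 64q
  leading term p: subtract (-20)·k_4 from 20p - 64qr + 64q → -64qr + 64q - 160r + 160
  leading term qr: no divisor's leading term divides it; move -64qr to the remainder.
  leading term q: no divisor's leading term divides it; move 64q to the remainder.
  leading term r: no divisor's leading term divides it; move -160r to the remainder.
  leading term 1: no divisor's leading term divides it; move 160 to the remainder.
  remainder -64qr + 64q - 160r + 160 ≠ 0; add k_6 = -64qr + 64q - 160r + 160 to the basis.

The other S-polynomials (S(f_1,f_2), S(f_2,f_3), S(f_3,k_4), S(f_1,k_5), S(f_2,k_5), S(f_3,k_5), S(k_4,k_5), S(f_1,k_6), S(f_2,k_6), S(f_3,k_6), S(k_4,k_6), S(k_5,k_6)) all reduce to 0 modulo the current basis, so we have a Gröbner basis.
Inter-reduce: drop elements whose leading term is divisible by another's, tail-reduce, and make monic.
Reduced Gröbner basis: {p + 8r - 8, qr - q + 5/2r - 5/2, r² - r}.
Label its elements g_1 = p + 8r - 8, g_2 = qr - q + 5/2r - 5/2, g_3 = r² - r.

Reduce h = -p²r - 5p - 40r + 40 modulo G:
  leading term p²r: subtract (-pr)·g_1 from -p²r - 5p - 40r + 40 → 8pr² - 8pr - 5p - 40r + 40
  leading term pr²: subtract (8r²)·g_1 from 8pr² - 8pr - 5p - 40r + 40 → -8pr - 5p - 64r³ + 64r² - 40r + 40
  leading term pr: subtract (-8r)·g_1 from -8pr - 5p - 64r³ + 64r² - 40r + 40 → -5p - 64r³ + 128r² - 104r + 40
  leading term p: subtract (-5)·g_1 from -5p - 64r³ + 128r² - 104r + 40 → -64r³ + 128r² - 64r
  leading term r³: subtract (-64r)·g_3 from -64r³ + 128r² - 64r → 64r² - 64r
  leading term r²: subtract (64)·g_3 from 64r² - 64r → 0
  normal form = 0.
Since the normal form is 0, h ∈ I.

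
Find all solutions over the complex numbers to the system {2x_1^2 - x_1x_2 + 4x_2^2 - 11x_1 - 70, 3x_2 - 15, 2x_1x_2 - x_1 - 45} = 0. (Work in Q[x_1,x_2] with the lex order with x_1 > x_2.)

Compute a lex Gröbner basis by Buchberger's algorithm.
f_1 = 2x_1^2 - x_1x_2 - 11x_1 + 4x_2^2 - 70, LT = x_1^2.
f_2 = 3x_2 - 15, LT = x_2.
f_3 = 2x_1x_2 - x_1 - 45, LT = x_1x_2.

S(f_1,f_3): lcm = x_1^2x_2. S = 1/2x_1^2 - 1/2x_1x_2^2 - 11/2x_1x_2 + 45/2x_1 + 2x_2^3 - 35x_2.
  reduce S modulo (f_1, f_2, f_3):
  remainder -27/2x_1 + 135/2 ≠ 0; add h_4 = -27/2x_1 + 135/2 to the basis.

The other S-polynomials (S(f_1,f_2), S(f_2,f_3), S(f_1,h_4), S(f_2,h_4), S(f_3,h_4)) all reduce to 0 modulo the current basis, so we have a Gröbner basis.
Inter-reduce: drop elements whose leading term is divisible by another's, tail-reduce, and make monic.
Reduced Gröbner basis: {x_1 - 5, x_2 - 5}.

A lex Gröbner basis eliminates variables successively. Here x_2 - 5 depends only on x_2, with roots {5}; lifting each root through the earlier basis elements recovers the full solutions.
  x_2 = 5: the earlier basis element becomes x_1 - 5 = 0, giving x_1 = 5 — point (5, 5).
This is the nonlinear analogue of row-reducing a linear system.

{(5, 5)}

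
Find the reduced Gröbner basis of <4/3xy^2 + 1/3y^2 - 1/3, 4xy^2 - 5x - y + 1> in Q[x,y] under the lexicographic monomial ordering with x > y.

G = {x + 1/5y^2 + 1/5y - 2/5, y^4 + y^3 - 13/4y^2 + 5/4}

The reduced Gröbner basis is the canonical form of the ideal for this ordering.

f_1 = 4/3xy^2 + 1/3y^2 - 1/3, LT = xy^2.
f_2 = 4xy^2 - 5x - y + 1, LT = xy^2.

S(f_1,f_2): lcm = xy^2. S = 5/4x + 1/4y^2 + 1/4y - 1/2.
  reduce S modulo (f_1, f_2):
  remainder 5/4x + 1/4y^2 + 1/4y - 1/2 ≠ 0; add g_3 = 5/4x + 1/4y^2 + 1/4y - 1/2 to the basis.

S(f_1,g_3): lcm = xy^2. S = -1/5y^4 - 1/5y^3 + 13/20y^2 - 1/4.
  reduce S modulo (f_1, f_2, g_3):
  remainder -1/5y^4 - 1/5y^3 + 13/20y^2 - 1/4 ≠ 0; add g_4 = -1/5y^4 - 1/5y^3 + 13/20y^2 - 1/4 to the basis.

The other S-polynomials (S(f_2,g_3), S(f_1,g_4), S(f_2,g_4), S(g_3,g_4)) all reduce to 0 modulo the current basis, so we have a Gröbner basis.
Inter-reduce: drop elements whose leading term is divisible by another's, tail-reduce, and make monic.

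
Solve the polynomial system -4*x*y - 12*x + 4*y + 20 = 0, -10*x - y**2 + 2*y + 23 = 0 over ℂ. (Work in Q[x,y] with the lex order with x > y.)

Compute a lex Gröbner basis by Buchberger's algorithm.
f_1 = -4*x*y - 12*x + 4*y + 20, LT = x*y.
f_2 = -10*x - y**2 + 2*y + 23, LT = x.

S(f_1,f_2): lcm = x*y. S = 3*x - 1/10*y**3 + 1/5*y**2 + 13/10*y - 5.
  leading term x: subtract (-3/10)·f_2 from 3*x - 1/10*y**3 + 1/5*y**2 + 13/10*y - 5 → -1/10*y**3 - 1/10*y**2 + 19/10*y + 19/10
  leading term y**3: no divisor's leading term divides it; move -1/10*y**3 to the remainder.
  leading term y**2: no divisor's leading term divides it; move -1/10*y**2 to the remainder.
  leading term y: no divisor's leading term divides it; move 19/10*y to the remainder.
  leading term 1: no divisor's leading term divides it; move 19/10 to the remainder.
  remainder -1/10*y**3 - 1/10*y**2 + 19/10*y + 19/10 ≠ 0; add h_3 = -1/10*y**3 - 1/10*y**2 + 19/10*y + 19/10 to the basis.

The other S-polynomials (S(f_1,h_3), S(f_2,h_3)) all reduce to 0 modulo the current basis, so we have a Gröbner basis.
Inter-reduce: drop elements whose leading term is divisible by another's, tail-reduce, and make monic.
Reduced Gröbner basis: {x + 1/10*y**2 - 1/5*y - 23/10, y**3 + y**2 - 19*y - 19}.

Since the basis is lex-ordered, y**3 + y**2 - 19*y - 19 is univariate in y. Its roots are {-1, sqrt(19), -sqrt(19)}. Back-substituting each root into the other basis elements fixes the other coordinates.
  y = -1: the earlier basis element becomes x - 2 = 0, giving x = 2 — point (2, -1).
  y = sqrt(19): the earlier basis element becomes x - sqrt(19)/5 - 2/5 = 0, giving x = 2/5 + sqrt(19)/5 — point (2/5 + sqrt(19)/5, sqrt(19)).
  y = -sqrt(19): the earlier basis element becomes x - 2/5 + sqrt(19)/5 = 0, giving x = 2/5 - sqrt(19)/5 — point (2/5 - sqrt(19)/5, -sqrt(19)).
Each listed point satisfies every original equation (direct substitution).
Zero-dimensionality of the ideal guarantees finitely many solutions over ℂ.

{(2, -1), (2/5 + sqrt(19)/5, sqrt(19)), (2/5 - sqrt(19)/5, -sqrt(19))}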